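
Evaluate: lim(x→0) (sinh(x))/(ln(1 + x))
This is a 0/0 indeterminate form.

Apply L'Hôpital's rule: differentiate numerator and denominator separately.
  f(x) = sinh(x)   ⇒   f'(x) = cosh(x)
  g(x) = ln(x + 1)   ⇒   g'(x) = 1/(x + 1)
  lim(x→0) f'(x)/g'(x) = lim(x→0) (cosh(x))/(1/(x + 1))
  = 1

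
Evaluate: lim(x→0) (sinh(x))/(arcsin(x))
This is a 0/0 indeterminate form.

Apply L'Hôpital's rule: differentiate numerator and denominator separately.
  f(x) = sinh(x)   ⇒   f'(x) = cosh(x)
  g(x) = asin(x)   ⇒   g'(x) = 1/sqrt(1 - x^2)
  lim(x→0) f'(x)/g'(x) = lim(x→0) (cosh(x))/(1/sqrt(1 - x^2))
  = 1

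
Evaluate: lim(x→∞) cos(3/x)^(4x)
This is an exponential indeterminate form.

For exponential indeterminate forms, take the natural log:
  Let L = lim(x→∞) cos(3/x)^(4x)
  Then ln(L) = lim(x→∞) [exponent × ln(base)]
  Evaluate using L'Hôpital or standard limits, then exponentiate.
  L = 1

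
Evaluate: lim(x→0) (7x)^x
This is an exponential indeterminate form.

For exponential indeterminate forms, take the natural log:
  Let L = lim(x→0) (7x)^x
  Then ln(L) = lim(x→0) [exponent × ln(base)]
  Evaluate using L'Hôpital or standard limits, then exponentiate.
  L = 1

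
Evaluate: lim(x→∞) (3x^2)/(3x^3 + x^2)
This is an ∞/∞ indeterminate form.

Apply L'Hôpital's rule: differentiate numerator and denominator separately.
  f(x) = 3·x^2   ⇒   f'(x) = 6·x
  g(x) = 3·x^3 + x^2   ⇒   g'(x) = 9·x^2 + 2·x
  lim(x→∞) f'(x)/g'(x) = lim(x→∞) (6·x)/(9·x^2 + 2·x)
  = 0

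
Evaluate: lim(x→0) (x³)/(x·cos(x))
This is a 0/0 indeterminate form.

Apply L'Hôpital's rule: differentiate numerator and denominator separately.
  f(x) = x^3   ⇒   f'(x) = 3·x^2
  g(x) = x·cos(x)   ⇒   g'(x) = -x·sin(x) + cos(x)
  lim(x→0) f'(x)/g'(x) = lim(x→0) (3·x^2)/(-x·sin(x) + cos(x))
  = 0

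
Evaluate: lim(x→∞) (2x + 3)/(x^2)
This is an ∞/∞ indeterminate form.

Apply L'Hôpital's rule: differentiate numerator and denominator separately.
  f(x) = 2·x + 3   ⇒   f'(x) = 2
  g(x) = x^2   ⇒   g'(x) = 2·x
  lim(x→∞) f'(x)/g'(x) = lim(x→∞) (2)/(2·x)
  = 0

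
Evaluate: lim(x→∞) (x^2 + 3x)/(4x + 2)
This is an ∞/∞ indeterminate form.

Apply L'Hôpital's rule: differentiate numerator and denominator separately.
  f(x) = x^2 + 3·x   ⇒   f'(x) = 2·x + 3
  g(x) = 4·x + 2   ⇒   g'(x) = 4
  lim(x→∞) f'(x)/g'(x) = lim(x→∞) (2·x + 3)/(4)
  = ∞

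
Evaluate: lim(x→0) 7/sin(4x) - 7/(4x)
This is an ∞-∞ indeterminate form.

Combine fractions or rationalize to convert ∞-∞ to 0/0 form:
  lim(x→0) 7/sin(4x) - 7/(4x) = 0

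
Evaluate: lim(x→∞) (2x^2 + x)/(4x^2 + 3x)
This is an ∞/∞ indeterminate form.

Apply L'Hôpital's rule: differentiate numerator and denominator separately.
  f(x) = 2·x^2 + x   ⇒   f'(x) = 4·x + 1
  g(x) = 4·x^2 + 3·x   ⇒   g'(x) = 8·x + 3
  lim(x→∞) f'(x)/g'(x) = lim(x→∞) (4·x + 1)/(8·x + 3)
  = 1/2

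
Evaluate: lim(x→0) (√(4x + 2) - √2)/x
This is a standard limit.

Factor or rationalize the expression:
  lim(x→0) (√(4x + 2) - √2)/x = sqrt(2)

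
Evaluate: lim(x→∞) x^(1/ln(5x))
This is an exponential indeterminate form.

For exponential indeterminate forms, take the natural log:
  Let L = lim(x→∞) x^(1/ln(5x))
  Then ln(L) = lim(x→∞) [exponent × ln(base)]
  Evaluate using L'Hôpital or standard limits, then exponentiate.
  L = e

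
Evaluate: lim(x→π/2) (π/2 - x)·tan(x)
This is a 0·∞ indeterminate form.

Rewrite 0·∞ as a quotient (0/0 or ∞/∞ form), then apply L'Hôpital's rule:
  lim(x→π/2) (π/2 - x)·tan(x) = 1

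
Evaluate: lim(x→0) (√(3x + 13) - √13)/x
This is a standard limit.

Factor or rationalize the expression:
  lim(x→0) (√(3x + 13) - √13)/x = 3·sqrt(13)/26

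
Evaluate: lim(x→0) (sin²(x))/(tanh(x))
This is a 0/0 indeterminate form.

Apply L'Hôpital's rule: differentiate numerator and denominator separately.
  f(x) = sin(x)^2   ⇒   f'(x) = 2·sin(x)·cos(x)
  g(x) = tanh(x)   ⇒   g'(x) = 1 - tanh(x)^2
  lim(x→0) f'(x)/g'(x) = lim(x→0) (2·sin(x)·cos(x))/(1 - tanh(x)^2)
  = 0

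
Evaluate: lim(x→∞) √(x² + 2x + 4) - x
This is an ∞-∞ indeterminate form.

Combine fractions or rationalize to convert ∞-∞ to 0/0 form:
  lim(x→∞) √(x² + 2x + 4) - x = 1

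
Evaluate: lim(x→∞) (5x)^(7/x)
This is an exponential indeterminate form.

For exponential indeterminate forms, take the natural log:
  Let L = lim(x→∞) (5x)^(7/x)
  Then ln(L) = lim(x→∞) [exponent × ln(base)]
  Evaluate using L'Hôpital or standard limits, then exponentiate.
  L = 1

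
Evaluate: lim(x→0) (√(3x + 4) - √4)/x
This is a standard limit.

Factor or rationalize the expression:
  lim(x→0) (√(3x + 4) - √4)/x = 3/4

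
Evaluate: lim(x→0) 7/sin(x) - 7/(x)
This is an ∞-∞ indeterminate form.

Combine fractions or rationalize to convert ∞-∞ to 0/0 form:
  lim(x→0) 7/sin(x) - 7/(x) = 0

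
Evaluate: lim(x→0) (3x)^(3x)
This is an exponential indeterminate form.

For exponential indeterminate forms, take the natural log:
  Let L = lim(x→0) (3x)^(3x)
  Then ln(L) = lim(x→0) [exponent × ln(base)]
  Evaluate using L'Hôpital or standard limits, then exponentiate.
  L = 1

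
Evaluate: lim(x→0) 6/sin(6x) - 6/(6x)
This is an ∞-∞ indeterminate form.

Combine fractions or rationalize to convert ∞-∞ to 0/0 form:
  lim(x→0) 6/sin(6x) - 6/(6x) = 0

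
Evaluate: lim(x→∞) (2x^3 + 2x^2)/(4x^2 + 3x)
This is an ∞/∞ indeterminate form.

Apply L'Hôpital's rule: differentiate numerator and denominator separately.
  f(x) = 2·x^3 + 2·x^2   ⇒   f'(x) = 6·x^2 + 4·x
  g(x) = 4·x^2 + 3·x   ⇒   g'(x) = 8·x + 3
  lim(x→∞) f'(x)/g'(x) = lim(x→∞) (6·x^2 + 4·x)/(8·x + 3)
  = ∞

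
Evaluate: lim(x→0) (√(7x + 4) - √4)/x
This is a standard limit.

Factor or rationalize the expression:
  lim(x→0) (√(7x + 4) - √4)/x = 7/4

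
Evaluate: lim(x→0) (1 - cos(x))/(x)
This is a 0/0 indeterminate form.

Apply L'Hôpital's rule: differentiate numerator and denominator separately.
  f(x) = 1 - cos(x)   ⇒   f'(x) = sin(x)
  g(x) = x   ⇒   g'(x) = 1
  lim(x→0) f'(x)/g'(x) = lim(x→0) (sin(x))/(1)
  = 0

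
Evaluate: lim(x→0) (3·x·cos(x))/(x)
This is a 0/0 indeterminate form.

Apply L'Hôpital's rule: differentiate numerator and denominator separately.
  f(x) = 3·x·cos(x)   ⇒   f'(x) = -3·x·sin(x) + 3·cos(x)
  g(x) = x   ⇒   g'(x) = 1
  lim(x→0) f'(x)/g'(x) = lim(x→0) (-3·x·sin(x) + 3·cos(x))/(1)
  = 3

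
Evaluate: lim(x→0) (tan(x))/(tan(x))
This is a 0/0 indeterminate form.

Apply L'Hôpital's rule: differentiate numerator and denominator separately.
  f(x) = tan(x)   ⇒   f'(x) = tan(x)^2 + 1
  g(x) = tan(x)   ⇒   g'(x) = tan(x)^2 + 1
  lim(x→0) f'(x)/g'(x) = lim(x→0) (tan(x)^2 + 1)/(tan(x)^2 + 1)
  = 1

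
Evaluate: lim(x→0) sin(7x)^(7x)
This is an exponential indeterminate form.

For exponential indeterminate forms, take the natural log:
  Let L = lim(x→0) sin(7x)^(7x)
  Then ln(L) = lim(x→0) [exponent × ln(base)]
  Evaluate using L'Hôpital or standard limits, then exponentiate.
  L = 1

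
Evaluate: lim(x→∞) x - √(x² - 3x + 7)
This is an ∞-∞ indeterminate form.

Combine fractions or rationalize to convert ∞-∞ to 0/0 form:
  lim(x→∞) x - √(x² - 3x + 7) = 3/2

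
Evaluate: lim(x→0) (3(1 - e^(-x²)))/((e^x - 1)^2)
This is a 0/0 indeterminate form.

Apply L'Hôpital's rule: differentiate numerator and denominator separately.
  f(x) = 3 - 3·e^(-x^2)   ⇒   f'(x) = 6·x·e^(-x^2)
  g(x) = (e^(x) - 1)^2   ⇒   g'(x) = 2·(e^(x) - 1)·e^(x)
  lim(x→0) f'(x)/g'(x) = lim(x→0) (6·x·e^(-x^2))/(2·(e^(x) - 1)·e^(x))
  = 3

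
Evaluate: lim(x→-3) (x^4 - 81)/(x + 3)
This is a standard limit.

Factor or rationalize the expression:
  lim(x→-3) (x^4 - 81)/(x + 3) = -108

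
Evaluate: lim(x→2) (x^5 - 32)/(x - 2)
This is a standard limit.

Factor or rationalize the expression:
  lim(x→2) (x^5 - 32)/(x - 2) = 80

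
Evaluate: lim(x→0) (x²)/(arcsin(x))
This is a 0/0 indeterminate form.

Apply L'Hôpital's rule: differentiate numerator and denominator separately.
  f(x) = x^2   ⇒   f'(x) = 2·x
  g(x) = asin(x)   ⇒   g'(x) = 1/sqrt(1 - x^2)
  lim(x→0) f'(x)/g'(x) = lim(x→0) (2·x)/(1/sqrt(1 - x^2))
  = 0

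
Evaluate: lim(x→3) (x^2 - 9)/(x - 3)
This is a standard limit.

Factor or rationalize the expression:
  lim(x→3) (x^2 - 9)/(x - 3) = 6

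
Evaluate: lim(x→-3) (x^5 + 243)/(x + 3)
This is a standard limit.

Factor or rationalize the expression:
  lim(x→-3) (x^5 + 243)/(x + 3) = 405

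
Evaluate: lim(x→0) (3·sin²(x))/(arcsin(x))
This is a 0/0 indeterminate form.

Apply L'Hôpital's rule: differentiate numerator and denominator separately.
  f(x) = 3·sin(x)^2   ⇒   f'(x) = 6·sin(x)·cos(x)
  g(x) = asin(x)   ⇒   g'(x) = 1/sqrt(1 - x^2)
  lim(x→0) f'(x)/g'(x) = lim(x→0) (6·sin(x)·cos(x))/(1/sqrt(1 - x^2))
  = 0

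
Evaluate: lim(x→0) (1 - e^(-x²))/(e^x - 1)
This is a 0/0 indeterminate form.

Apply L'Hôpital's rule: differentiate numerator and denominator separately.
  f(x) = 1 - e^(-x^2)   ⇒   f'(x) = 2·x·e^(-x^2)
  g(x) = e^(x) - 1   ⇒   g'(x) = e^(x)
  lim(x→0) f'(x)/g'(x) = lim(x→0) (2·x·e^(-x^2))/(e^(x))
  = 0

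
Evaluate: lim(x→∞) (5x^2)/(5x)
This is an ∞/∞ indeterminate form.

Apply L'Hôpital's rule: differentiate numerator and denominator separately.
  f(x) = 5·x^2   ⇒   f'(x) = 10·x
  g(x) = 5·x   ⇒   g'(x) = 5
  lim(x→∞) f'(x)/g'(x) = lim(x→∞) (10·x)/(5)
  = ∞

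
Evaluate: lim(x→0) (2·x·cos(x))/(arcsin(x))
This is a 0/0 indeterminate form.

Apply L'Hôpital's rule: differentiate numerator and denominator separately.
  f(x) = 2·x·cos(x)   ⇒   f'(x) = -2·x·sin(x) + 2·cos(x)
  g(x) = asin(x)   ⇒   g'(x) = 1/sqrt(1 - x^2)
  lim(x→0) f'(x)/g'(x) = lim(x→0) (-2·x·sin(x) + 2·cos(x))/(1/sqrt(1 - x^2))
  = 2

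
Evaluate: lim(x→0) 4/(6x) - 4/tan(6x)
This is an ∞-∞ indeterminate form.

Combine fractions or rationalize to convert ∞-∞ to 0/0 form:
  lim(x→0) 4/(6x) - 4/tan(6x) = 0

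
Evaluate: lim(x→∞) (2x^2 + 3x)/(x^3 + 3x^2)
This is an ∞/∞ indeterminate form.

Apply L'Hôpital's rule: differentiate numerator and denominator separately.
  f(x) = 2·x^2 + 3·x   ⇒   f'(x) = 4·x + 3
  g(x) = x^3 + 3·x^2   ⇒   g'(x) = 3·x^2 + 6·x
  lim(x→∞) f'(x)/g'(x) = lim(x→∞) (4·x + 3)/(3·x^2 + 6·x)
  = 0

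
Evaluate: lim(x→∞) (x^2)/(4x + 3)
This is an ∞/∞ indeterminate form.

Apply L'Hôpital's rule: differentiate numerator and denominator separately.
  f(x) = x^2   ⇒   f'(x) = 2·x
  g(x) = 4·x + 3   ⇒   g'(x) = 4
  lim(x→∞) f'(x)/g'(x) = lim(x→∞) (2·x)/(4)
  = ∞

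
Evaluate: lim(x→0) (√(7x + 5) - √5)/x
This is a standard limit.

Factor or rationalize the expression:
  lim(x→0) (√(7x + 5) - √5)/x = 7·sqrt(5)/10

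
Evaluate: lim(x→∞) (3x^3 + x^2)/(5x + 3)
This is an ∞/∞ indeterminate form.

Apply L'Hôpital's rule: differentiate numerator and denominator separately.
  f(x) = 3·x^3 + x^2   ⇒   f'(x) = 9·x^2 + 2·x
  g(x) = 5·x + 3   ⇒   g'(x) = 5
  lim(x→∞) f'(x)/g'(x) = lim(x→∞) (9·x^2 + 2·x)/(5)
  = ∞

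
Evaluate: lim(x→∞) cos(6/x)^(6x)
This is an exponential indeterminate form.

For exponential indeterminate forms, take the natural log:
  Let L = lim(x→∞) cos(6/x)^(6x)
  Then ln(L) = lim(x→∞) [exponent × ln(base)]
  Evaluate using L'Hôpital or standard limits, then exponentiate.
  L = 1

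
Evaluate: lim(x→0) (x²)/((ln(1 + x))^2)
This is a 0/0 indeterminate form.

Apply L'Hôpital's rule: differentiate numerator and denominator separately.
  f(x) = x^2   ⇒   f'(x) = 2·x
  g(x) = ln(x + 1)^2   ⇒   g'(x) = 2·ln(x + 1)/(x + 1)
  lim(x→0) f'(x)/g'(x) = lim(x→0) (2·x)/(2·ln(x + 1)/(x + 1))
  = 1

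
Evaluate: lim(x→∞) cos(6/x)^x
This is an exponential indeterminate form.

For exponential indeterminate forms, take the natural log:
  Let L = lim(x→∞) cos(6/x)^x
  Then ln(L) = lim(x→∞) [exponent × ln(base)]
  Evaluate using L'Hôpital or standard limits, then exponentiate.
  L = 1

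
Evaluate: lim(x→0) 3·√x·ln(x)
This is a 0·∞ indeterminate form.

Rewrite 0·∞ as a quotient (0/0 or ∞/∞ form), then apply L'Hôpital's rule:
  lim(x→0) 3·√x·ln(x) = 0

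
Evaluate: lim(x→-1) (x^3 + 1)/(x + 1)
This is a standard limit.

Factor or rationalize the expression:
  lim(x→-1) (x^3 + 1)/(x + 1) = 3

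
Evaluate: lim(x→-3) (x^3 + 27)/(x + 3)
This is a standard limit.

Factor or rationalize the expression:
  lim(x→-3) (x^3 + 27)/(x + 3) = 27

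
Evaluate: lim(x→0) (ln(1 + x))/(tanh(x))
This is a 0/0 indeterminate form.

Apply L'Hôpital's rule: differentiate numerator and denominator separately.
  f(x) = ln(x + 1)   ⇒   f'(x) = 1/(x + 1)
  g(x) = tanh(x)   ⇒   g'(x) = 1 - tanh(x)^2
  lim(x→0) f'(x)/g'(x) = lim(x→0) (1/(x + 1))/(1 - tanh(x)^2)
  = 1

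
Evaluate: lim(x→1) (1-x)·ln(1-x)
This is a 0·∞ indeterminate form.

Rewrite 0·∞ as a quotient (0/0 or ∞/∞ form), then apply L'Hôpital's rule:
  lim(x→1) (1-x)·ln(1-x) = 0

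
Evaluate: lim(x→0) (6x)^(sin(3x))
This is an exponential indeterminate form.

For exponential indeterminate forms, take the natural log:
  Let L = lim(x→0) (6x)^(sin(3x))
  Then ln(L) = lim(x→0) [exponent × ln(base)]
  Evaluate using L'Hôpital or standard limits, then exponentiate.
  L = 1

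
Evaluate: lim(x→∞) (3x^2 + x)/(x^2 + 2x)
This is an ∞/∞ indeterminate form.

Apply L'Hôpital's rule: differentiate numerator and denominator separately.
  f(x) = 3·x^2 + x   ⇒   f'(x) = 6·x + 1
  g(x) = x^2 + 2·x   ⇒   g'(x) = 2·x + 2
  lim(x→∞) f'(x)/g'(x) = lim(x→∞) (6·x + 1)/(2·x + 2)
  = 3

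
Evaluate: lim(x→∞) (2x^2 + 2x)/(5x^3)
This is an ∞/∞ indeterminate form.

Apply L'Hôpital's rule: differentiate numerator and denominator separately.
  f(x) = 2·x^2 + 2·x   ⇒   f'(x) = 4·x + 2
  g(x) = 5·x^3   ⇒   g'(x) = 15·x^2
  lim(x→∞) f'(x)/g'(x) = lim(x→∞) (4·x + 2)/(15·x^2)
  = 0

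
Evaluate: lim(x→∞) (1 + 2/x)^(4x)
This is an exponential indeterminate form.

For exponential indeterminate forms, take the natural log:
  Let L = lim(x→∞) (1 + 2/x)^(4x)
  Then ln(L) = lim(x→∞) [exponent × ln(base)]
  Evaluate using L'Hôpital or standard limits, then exponentiate.
  L = e^(8)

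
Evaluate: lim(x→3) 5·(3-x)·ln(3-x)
This is a 0·∞ indeterminate form.

Rewrite 0·∞ as a quotient (0/0 or ∞/∞ form), then apply L'Hôpital's rule:
  lim(x→3) 5·(3-x)·ln(3-x) = 0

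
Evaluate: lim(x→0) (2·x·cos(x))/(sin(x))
This is a 0/0 indeterminate form.

Apply L'Hôpital's rule: differentiate numerator and denominator separately.
  f(x) = 2·x·cos(x)   ⇒   f'(x) = -2·x·sin(x) + 2·cos(x)
  g(x) = sin(x)   ⇒   g'(x) = cos(x)
  lim(x→0) f'(x)/g'(x) = lim(x→0) (-2·x·sin(x) + 2·cos(x))/(cos(x))
  = 2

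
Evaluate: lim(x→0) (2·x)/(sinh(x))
This is a 0/0 indeterminate form.

Apply L'Hôpital's rule: differentiate numerator and denominator separately.
  f(x) = 2·x   ⇒   f'(x) = 2
  g(x) = sinh(x)   ⇒   g'(x) = cosh(x)
  lim(x→0) f'(x)/g'(x) = lim(x→0) (2)/(cosh(x))
  = 2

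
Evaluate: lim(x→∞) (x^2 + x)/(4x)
This is an ∞/∞ indeterminate form.

Apply L'Hôpital's rule: differentiate numerator and denominator separately.
  f(x) = x^2 + x   ⇒   f'(x) = 2·x + 1
  g(x) = 4·x   ⇒   g'(x) = 4
  lim(x→∞) f'(x)/g'(x) = lim(x→∞) (2·x + 1)/(4)
  = ∞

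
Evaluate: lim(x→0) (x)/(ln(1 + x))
This is a 0/0 indeterminate form.

Apply L'Hôpital's rule: differentiate numerator and denominator separately.
  f(x) = x   ⇒   f'(x) = 1
  g(x) = ln(x + 1)   ⇒   g'(x) = 1/(x + 1)
  lim(x→0) f'(x)/g'(x) = lim(x→0) (1)/(1/(x + 1))
  = 1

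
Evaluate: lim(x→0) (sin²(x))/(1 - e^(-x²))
This is a 0/0 indeterminate form.

Apply L'Hôpital's rule: differentiate numerator and denominator separately.
  f(x) = sin(x)^2   ⇒   f'(x) = 2·sin(x)·cos(x)
  g(x) = 1 - e^(-x^2)   ⇒   g'(x) = 2·x·e^(-x^2)
  lim(x→0) f'(x)/g'(x) = lim(x→0) (2·sin(x)·cos(x))/(2·x·e^(-x^2))
  = 1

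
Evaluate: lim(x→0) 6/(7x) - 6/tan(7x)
This is an ∞-∞ indeterminate form.

Combine fractions or rationalize to convert ∞-∞ to 0/0 form:
  lim(x→0) 6/(7x) - 6/tan(7x) = 0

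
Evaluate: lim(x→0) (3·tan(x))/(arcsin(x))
This is a 0/0 indeterminate form.

Apply L'Hôpital's rule: differentiate numerator and denominator separately.
  f(x) = 3·tan(x)   ⇒   f'(x) = 3·tan(x)^2 + 3
  g(x) = asin(x)   ⇒   g'(x) = 1/sqrt(1 - x^2)
  lim(x→0) f'(x)/g'(x) = lim(x→0) (3·tan(x)^2 + 3)/(1/sqrt(1 - x^2))
  = 3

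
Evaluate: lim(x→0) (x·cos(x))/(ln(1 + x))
This is a 0/0 indeterminate form.

Apply L'Hôpital's rule: differentiate numerator and denominator separately.
  f(x) = x·cos(x)   ⇒   f'(x) = -x·sin(x) + cos(x)
  g(x) = ln(x + 1)   ⇒   g'(x) = 1/(x + 1)
  lim(x→0) f'(x)/g'(x) = lim(x→0) (-x·sin(x) + cos(x))/(1/(x + 1))
  = 1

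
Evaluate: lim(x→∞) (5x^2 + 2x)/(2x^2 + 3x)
This is an ∞/∞ indeterminate form.

Apply L'Hôpital's rule: differentiate numerator and denominator separately.
  f(x) = 5·x^2 + 2·x   ⇒   f'(x) = 10·x + 2
  g(x) = 2·x^2 + 3·x   ⇒   g'(x) = 4·x + 3
  lim(x→∞) f'(x)/g'(x) = lim(x→∞) (10·x + 2)/(4·x + 3)
  = 5/2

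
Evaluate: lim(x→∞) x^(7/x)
This is an exponential indeterminate form.

For exponential indeterminate forms, take the natural log:
  Let L = lim(x→∞) x^(7/x)
  Then ln(L) = lim(x→∞) [exponent × ln(base)]
  Evaluate using L'Hôpital or standard limits, then exponentiate.
  L = 1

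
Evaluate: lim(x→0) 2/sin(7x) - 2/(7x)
This is an ∞-∞ indeterminate form.

Combine fractions or rationalize to convert ∞-∞ to 0/0 form:
  lim(x→0) 2/sin(7x) - 2/(7x) = 0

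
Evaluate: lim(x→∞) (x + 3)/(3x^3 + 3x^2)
This is an ∞/∞ indeterminate form.

Apply L'Hôpital's rule: differentiate numerator and denominator separately.
  f(x) = x + 3   ⇒   f'(x) = 1
  g(x) = 3·x^3 + 3·x^2   ⇒   g'(x) = 9·x^2 + 6·x
  lim(x→∞) f'(x)/g'(x) = lim(x→∞) (1)/(9·x^2 + 6·x)
  = 0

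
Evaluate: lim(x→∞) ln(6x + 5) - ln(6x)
This is an ∞-∞ indeterminate form.

Combine fractions or rationalize to convert ∞-∞ to 0/0 form:
  lim(x→∞) ln(6x + 5) - ln(6x) = 0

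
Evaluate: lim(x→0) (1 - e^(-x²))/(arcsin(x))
This is a 0/0 indeterminate form.

Apply L'Hôpital's rule: differentiate numerator and denominator separately.
  f(x) = 1 - e^(-x^2)   ⇒   f'(x) = 2·x·e^(-x^2)
  g(x) = asin(x)   ⇒   g'(x) = 1/sqrt(1 - x^2)
  lim(x→0) f'(x)/g'(x) = lim(x→0) (2·x·e^(-x^2))/(1/sqrt(1 - x^2))
  = 0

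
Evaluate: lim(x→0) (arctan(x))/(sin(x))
This is a 0/0 indeterminate form.

Apply L'Hôpital's rule: differentiate numerator and denominator separately.
  f(x) = atan(x)   ⇒   f'(x) = 1/(x^2 + 1)
  g(x) = sin(x)   ⇒   g'(x) = cos(x)
  lim(x→0) f'(x)/g'(x) = lim(x→0) (1/(x^2 + 1))/(cos(x))
  = 1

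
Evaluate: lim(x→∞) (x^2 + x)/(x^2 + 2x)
This is an ∞/∞ indeterminate form.

Apply L'Hôpital's rule: differentiate numerator and denominator separately.
  f(x) = x^2 + x   ⇒   f'(x) = 2·x + 1
  g(x) = x^2 + 2·x   ⇒   g'(x) = 2·x + 2
  lim(x→∞) f'(x)/g'(x) = lim(x→∞) (2·x + 1)/(2·x + 2)
  = 1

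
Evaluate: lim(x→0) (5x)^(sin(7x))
This is an exponential indeterminate form.

For exponential indeterminate forms, take the natural log:
  Let L = lim(x→0) (5x)^(sin(7x))
  Then ln(L) = lim(x→0) [exponent × ln(base)]
  Evaluate using L'Hôpital or standard limits, then exponentiate.
  L = 1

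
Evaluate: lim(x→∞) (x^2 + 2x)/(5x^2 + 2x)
This is an ∞/∞ indeterminate form.

Apply L'Hôpital's rule: differentiate numerator and denominator separately.
  f(x) = x^2 + 2·x   ⇒   f'(x) = 2·x + 2
  g(x) = 5·x^2 + 2·x   ⇒   g'(x) = 10·x + 2
  lim(x→∞) f'(x)/g'(x) = lim(x→∞) (2·x + 2)/(10·x + 2)
  = 1/5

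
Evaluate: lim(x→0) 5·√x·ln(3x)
This is a 0·∞ indeterminate form.

Rewrite 0·∞ as a quotient (0/0 or ∞/∞ form), then apply L'Hôpital's rule:
  lim(x→0) 5·√x·ln(3x) = 0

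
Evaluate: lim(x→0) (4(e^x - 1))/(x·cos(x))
This is a 0/0 indeterminate form.

Apply L'Hôpital's rule: differentiate numerator and denominator separately.
  f(x) = 4·e^(x) - 4   ⇒   f'(x) = 4·e^(x)
  g(x) = x·cos(x)   ⇒   g'(x) = -x·sin(x) + cos(x)
  lim(x→0) f'(x)/g'(x) = lim(x→0) (4·e^(x))/(-x·sin(x) + cos(x))
  = 4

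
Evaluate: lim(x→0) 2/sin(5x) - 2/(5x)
This is an ∞-∞ indeterminate form.

Combine fractions or rationalize to convert ∞-∞ to 0/0 form:
  lim(x→0) 2/sin(5x) - 2/(5x) = 0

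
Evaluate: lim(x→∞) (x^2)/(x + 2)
This is an ∞/∞ indeterminate form.

Apply L'Hôpital's rule: differentiate numerator and denominator separately.
  f(x) = x^2   ⇒   f'(x) = 2·x
  g(x) = x + 2   ⇒   g'(x) = 1
  lim(x→∞) f'(x)/g'(x) = lim(x→∞) (2·x)/(1)
  = ∞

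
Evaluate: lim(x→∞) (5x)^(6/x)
This is an exponential indeterminate form.

For exponential indeterminate forms, take the natural log:
  Let L = lim(x→∞) (5x)^(6/x)
  Then ln(L) = lim(x→∞) [exponent × ln(base)]
  Evaluate using L'Hôpital or standard limits, then exponentiate.
  L = 1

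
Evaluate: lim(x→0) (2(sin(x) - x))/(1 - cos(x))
This is a 0/0 indeterminate form.

Apply L'Hôpital's rule: differentiate numerator and denominator separately.
  f(x) = -2·x + 2·sin(x)   ⇒   f'(x) = 2·cos(x) - 2
  g(x) = 1 - cos(x)   ⇒   g'(x) = sin(x)
  lim(x→0) f'(x)/g'(x) = lim(x→0) (2·cos(x) - 2)/(sin(x))
  = 0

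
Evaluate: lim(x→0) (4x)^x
This is an exponential indeterminate form.

For exponential indeterminate forms, take the natural log:
  Let L = lim(x→0) (4x)^x
  Then ln(L) = lim(x→0) [exponent × ln(base)]
  Evaluate using L'Hôpital or standard limits, then exponentiate.
  L = 1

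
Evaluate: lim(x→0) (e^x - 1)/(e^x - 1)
This is a 0/0 indeterminate form.

Apply L'Hôpital's rule: differentiate numerator and denominator separately.
  f(x) = e^(x) - 1   ⇒   f'(x) = e^(x)
  g(x) = e^(x) - 1   ⇒   g'(x) = e^(x)
  lim(x→0) f'(x)/g'(x) = lim(x→0) (e^(x))/(e^(x))
  = 1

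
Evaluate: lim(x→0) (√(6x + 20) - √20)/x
This is a standard limit.

Factor or rationalize the expression:
  lim(x→0) (√(6x + 20) - √20)/x = 3·sqrt(5)/10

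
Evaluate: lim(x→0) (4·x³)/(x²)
This is a 0/0 indeterminate form.

Apply L'Hôpital's rule: differentiate numerator and denominator separately.
  f(x) = 4·x^3   ⇒   f'(x) = 12·x^2
  g(x) = x^2   ⇒   g'(x) = 2·x
  lim(x→0) f'(x)/g'(x) = lim(x→0) (12·x^2)/(2·x)
  = 0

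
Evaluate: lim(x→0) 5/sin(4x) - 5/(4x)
This is an ∞-∞ indeterminate form.

Combine fractions or rationalize to convert ∞-∞ to 0/0 form:
  lim(x→0) 5/sin(4x) - 5/(4x) = 0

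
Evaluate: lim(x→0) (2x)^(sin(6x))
This is an exponential indeterminate form.

For exponential indeterminate forms, take the natural log:
  Let L = lim(x→0) (2x)^(sin(6x))
  Then ln(L) = lim(x→0) [exponent × ln(base)]
  Evaluate using L'Hôpital or standard limits, then exponentiate.
  L = 1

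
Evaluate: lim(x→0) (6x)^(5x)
This is an exponential indeterminate form.

For exponential indeterminate forms, take the natural log:
  Let L = lim(x→0) (6x)^(5x)
  Then ln(L) = lim(x→0) [exponent × ln(base)]
  Evaluate using L'Hôpital or standard limits, then exponentiate.
  L = 1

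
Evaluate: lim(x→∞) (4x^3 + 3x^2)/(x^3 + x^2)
This is an ∞/∞ indeterminate form.

Apply L'Hôpital's rule: differentiate numerator and denominator separately.
  f(x) = 4·x^3 + 3·x^2   ⇒   f'(x) = 12·x^2 + 6·x
  g(x) = x^3 + x^2   ⇒   g'(x) = 3·x^2 + 2·x
  lim(x→∞) f'(x)/g'(x) = lim(x→∞) (12·x^2 + 6·x)/(3·x^2 + 2·x)
  = 4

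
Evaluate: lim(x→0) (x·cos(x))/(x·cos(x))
This is a 0/0 indeterminate form.

Apply L'Hôpital's rule: differentiate numerator and denominator separately.
  f(x) = x·cos(x)   ⇒   f'(x) = -x·sin(x) + cos(x)
  g(x) = x·cos(x)   ⇒   g'(x) = -x·sin(x) + cos(x)
  lim(x→0) f'(x)/g'(x) = lim(x→0) (-x·sin(x) + cos(x))/(-x·sin(x) + cos(x))
  = 1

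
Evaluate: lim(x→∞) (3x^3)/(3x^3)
This is an ∞/∞ indeterminate form.

Apply L'Hôpital's rule: differentiate numerator and denominator separately.
  f(x) = 3·x^3   ⇒   f'(x) = 9·x^2
  g(x) = 3·x^3   ⇒   g'(x) = 9·x^2
  lim(x→∞) f'(x)/g'(x) = lim(x→∞) (9·x^2)/(9·x^2)
  = 1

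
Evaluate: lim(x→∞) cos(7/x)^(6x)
This is an exponential indeterminate form.

For exponential indeterminate forms, take the natural log:
  Let L = lim(x→∞) cos(7/x)^(6x)
  Then ln(L) = lim(x→∞) [exponent × ln(base)]
  Evaluate using L'Hôpital or standard limits, then exponentiate.
  L = 1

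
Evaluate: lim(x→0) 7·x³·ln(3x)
This is a 0·∞ indeterminate form.

Rewrite 0·∞ as a quotient (0/0 or ∞/∞ form), then apply L'Hôpital's rule:
  lim(x→0) 7·x³·ln(3x) = 0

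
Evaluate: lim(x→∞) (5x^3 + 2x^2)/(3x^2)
This is an ∞/∞ indeterminate form.

Apply L'Hôpital's rule: differentiate numerator and denominator separately.
  f(x) = 5·x^3 + 2·x^2   ⇒   f'(x) = 15·x^2 + 4·x
  g(x) = 3·x^2   ⇒   g'(x) = 6·x
  lim(x→∞) f'(x)/g'(x) = lim(x→∞) (15·x^2 + 4·x)/(6·x)
  = ∞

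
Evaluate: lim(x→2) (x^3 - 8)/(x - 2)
This is a standard limit.

Factor or rationalize the expression:
  lim(x→2) (x^3 - 8)/(x - 2) = 12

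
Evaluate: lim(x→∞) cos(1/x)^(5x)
This is an exponential indeterminate form.

For exponential indeterminate forms, take the natural log:
  Let L = lim(x→∞) cos(1/x)^(5x)
  Then ln(L) = lim(x→∞) [exponent × ln(base)]
  Evaluate using L'Hôpital or standard limits, then exponentiate.
  L = 1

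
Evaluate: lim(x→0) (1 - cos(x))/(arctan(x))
This is a 0/0 indeterminate form.

Apply L'Hôpital's rule: differentiate numerator and denominator separately.
  f(x) = 1 - cos(x)   ⇒   f'(x) = sin(x)
  g(x) = atan(x)   ⇒   g'(x) = 1/(x^2 + 1)
  lim(x→0) f'(x)/g'(x) = lim(x→0) (sin(x))/(1/(x^2 + 1))
  = 0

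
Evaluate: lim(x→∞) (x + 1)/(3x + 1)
This is an ∞/∞ indeterminate form.

Apply L'Hôpital's rule: differentiate numerator and denominator separately.
  f(x) = x + 1   ⇒   f'(x) = 1
  g(x) = 3·x + 1   ⇒   g'(x) = 3
  lim(x→∞) f'(x)/g'(x) = lim(x→∞) (1)/(3)
  = 1/3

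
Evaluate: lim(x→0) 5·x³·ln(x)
This is a 0·∞ indeterminate form.

Rewrite 0·∞ as a quotient (0/0 or ∞/∞ form), then apply L'Hôpital's rule:
  lim(x→0) 5·x³·ln(x) = 0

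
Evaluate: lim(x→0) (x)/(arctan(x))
This is a 0/0 indeterminate form.

Apply L'Hôpital's rule: differentiate numerator and denominator separately.
  f(x) = x   ⇒   f'(x) = 1
  g(x) = atan(x)   ⇒   g'(x) = 1/(x^2 + 1)
  lim(x→0) f'(x)/g'(x) = lim(x→0) (1)/(1/(x^2 + 1))
  = 1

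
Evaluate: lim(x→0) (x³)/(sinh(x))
This is a 0/0 indeterminate form.

Apply L'Hôpital's rule: differentiate numerator and denominator separately.
  f(x) = x^3   ⇒   f'(x) = 3·x^2
  g(x) = sinh(x)   ⇒   g'(x) = cosh(x)
  lim(x→0) f'(x)/g'(x) = lim(x→0) (3·x^2)/(cosh(x))
  = 0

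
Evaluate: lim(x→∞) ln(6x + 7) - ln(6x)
This is an ∞-∞ indeterminate form.

Combine fractions or rationalize to convert ∞-∞ to 0/0 form:
  lim(x→∞) ln(6x + 7) - ln(6x) = 0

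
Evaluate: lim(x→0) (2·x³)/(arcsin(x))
This is a 0/0 indeterminate form.

Apply L'Hôpital's rule: differentiate numerator and denominator separately.
  f(x) = 2·x^3   ⇒   f'(x) = 6·x^2
  g(x) = asin(x)   ⇒   g'(x) = 1/sqrt(1 - x^2)
  lim(x→0) f'(x)/g'(x) = lim(x→0) (6·x^2)/(1/sqrt(1 - x^2))
  = 0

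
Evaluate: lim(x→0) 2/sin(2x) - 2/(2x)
This is an ∞-∞ indeterminate form.

Combine fractions or rationalize to convert ∞-∞ to 0/0 form:
  lim(x→0) 2/sin(2x) - 2/(2x) = 0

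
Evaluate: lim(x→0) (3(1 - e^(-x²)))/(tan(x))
This is a 0/0 indeterminate form.

Apply L'Hôpital's rule: differentiate numerator and denominator separately.
  f(x) = 3 - 3·e^(-x^2)   ⇒   f'(x) = 6·x·e^(-x^2)
  g(x) = tan(x)   ⇒   g'(x) = tan(x)^2 + 1
  lim(x→0) f'(x)/g'(x) = lim(x→0) (6·x·e^(-x^2))/(tan(x)^2 + 1)
  = 0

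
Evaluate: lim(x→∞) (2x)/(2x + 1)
This is an ∞/∞ indeterminate form.

Apply L'Hôpital's rule: differentiate numerator and denominator separately.
  f(x) = 2·x   ⇒   f'(x) = 2
  g(x) = 2·x + 1   ⇒   g'(x) = 2
  lim(x→∞) f'(x)/g'(x) = lim(x→∞) (2)/(2)
  = 1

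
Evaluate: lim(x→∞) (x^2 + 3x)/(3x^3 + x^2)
This is an ∞/∞ indeterminate form.

Apply L'Hôpital's rule: differentiate numerator and denominator separately.
  f(x) = x^2 + 3·x   ⇒   f'(x) = 2·x + 3
  g(x) = 3·x^3 + x^2   ⇒   g'(x) = 9·x^2 + 2·x
  lim(x→∞) f'(x)/g'(x) = lim(x→∞) (2·x + 3)/(9·x^2 + 2·x)
  = 0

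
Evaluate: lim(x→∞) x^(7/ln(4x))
This is an exponential indeterminate form.

For exponential indeterminate forms, take the natural log:
  Let L = lim(x→∞) x^(7/ln(4x))
  Then ln(L) = lim(x→∞) [exponent × ln(base)]
  Evaluate using L'Hôpital or standard limits, then exponentiate.
  L = e^(7)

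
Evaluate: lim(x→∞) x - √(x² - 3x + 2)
This is an ∞-∞ indeterminate form.

Combine fractions or rationalize to convert ∞-∞ to 0/0 form:
  lim(x→∞) x - √(x² - 3x + 2) = 3/2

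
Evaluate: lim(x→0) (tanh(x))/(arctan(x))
This is a 0/0 indeterminate form.

Apply L'Hôpital's rule: differentiate numerator and denominator separately.
  f(x) = tanh(x)   ⇒   f'(x) = 1 - tanh(x)^2
  g(x) = atan(x)   ⇒   g'(x) = 1/(x^2 + 1)
  lim(x→0) f'(x)/g'(x) = lim(x→0) (1 - tanh(x)^2)/(1/(x^2 + 1))
  = 1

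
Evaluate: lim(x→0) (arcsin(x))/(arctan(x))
This is a 0/0 indeterminate form.

Apply L'Hôpital's rule: differentiate numerator and denominator separately.
  f(x) = asin(x)   ⇒   f'(x) = 1/sqrt(1 - x^2)
  g(x) = atan(x)   ⇒   g'(x) = 1/(x^2 + 1)
  lim(x→0) f'(x)/g'(x) = lim(x→0) (1/sqrt(1 - x^2))/(1/(x^2 + 1))
  = 1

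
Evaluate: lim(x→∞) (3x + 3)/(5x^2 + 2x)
This is an ∞/∞ indeterminate form.

Apply L'Hôpital's rule: differentiate numerator and denominator separately.
  f(x) = 3·x + 3   ⇒   f'(x) = 3
  g(x) = 5·x^2 + 2·x   ⇒   g'(x) = 10·x + 2
  lim(x→∞) f'(x)/g'(x) = lim(x→∞) (3)/(10·x + 2)
  = 0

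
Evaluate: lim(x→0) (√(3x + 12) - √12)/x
This is a standard limit.

Factor or rationalize the expression:
  lim(x→0) (√(3x + 12) - √12)/x = sqrt(3)/4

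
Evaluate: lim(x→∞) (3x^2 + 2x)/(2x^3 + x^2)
This is an ∞/∞ indeterminate form.

Apply L'Hôpital's rule: differentiate numerator and denominator separately.
  f(x) = 3·x^2 + 2·x   ⇒   f'(x) = 6·x + 2
  g(x) = 2·x^3 + x^2   ⇒   g'(x) = 6·x^2 + 2·x
  lim(x→∞) f'(x)/g'(x) = lim(x→∞) (6·x + 2)/(6·x^2 + 2·x)
  = 0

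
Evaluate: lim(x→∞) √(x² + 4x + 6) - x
This is an ∞-∞ indeterminate form.

Combine fractions or rationalize to convert ∞-∞ to 0/0 form:
  lim(x→∞) √(x² + 4x + 6) - x = 2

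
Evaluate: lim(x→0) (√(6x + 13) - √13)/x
This is a standard limit.

Factor or rationalize the expression:
  lim(x→0) (√(6x + 13) - √13)/x = 3·sqrt(13)/13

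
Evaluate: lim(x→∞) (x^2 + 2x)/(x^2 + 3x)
This is an ∞/∞ indeterminate form.

Apply L'Hôpital's rule: differentiate numerator and denominator separately.
  f(x) = x^2 + 2·x   ⇒   f'(x) = 2·x + 2
  g(x) = x^2 + 3·x   ⇒   g'(x) = 2·x + 3
  lim(x→∞) f'(x)/g'(x) = lim(x→∞) (2·x + 2)/(2·x + 3)
  = 1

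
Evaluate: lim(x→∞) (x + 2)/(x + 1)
This is an ∞/∞ indeterminate form.

Apply L'Hôpital's rule: differentiate numerator and denominator separately.
  f(x) = x + 2   ⇒   f'(x) = 1
  g(x) = x + 1   ⇒   g'(x) = 1
  lim(x→∞) f'(x)/g'(x) = lim(x→∞) (1)/(1)
  = 1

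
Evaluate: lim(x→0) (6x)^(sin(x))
This is an exponential indeterminate form.

For exponential indeterminate forms, take the natural log:
  Let L = lim(x→0) (6x)^(sin(x))
  Then ln(L) = lim(x→0) [exponent × ln(base)]
  Evaluate using L'Hôpital or standard limits, then exponentiate.
  L = 1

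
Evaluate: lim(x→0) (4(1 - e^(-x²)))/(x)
This is a 0/0 indeterminate form.

Apply L'Hôpital's rule: differentiate numerator and denominator separately.
  f(x) = 4 - 4·e^(-x^2)   ⇒   f'(x) = 8·x·e^(-x^2)
  g(x) = x   ⇒   g'(x) = 1
  lim(x→0) f'(x)/g'(x) = lim(x→0) (8·x·e^(-x^2))/(1)
  = 0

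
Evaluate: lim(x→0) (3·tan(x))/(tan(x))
This is a 0/0 indeterminate form.

Apply L'Hôpital's rule: differentiate numerator and denominator separately.
  f(x) = 3·tan(x)   ⇒   f'(x) = 3·tan(x)^2 + 3
  g(x) = tan(x)   ⇒   g'(x) = tan(x)^2 + 1
  lim(x→0) f'(x)/g'(x) = lim(x→0) (3·tan(x)^2 + 3)/(tan(x)^2 + 1)
  = 3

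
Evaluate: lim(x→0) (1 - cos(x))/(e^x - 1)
This is a 0/0 indeterminate form.

Apply L'Hôpital's rule: differentiate numerator and denominator separately.
  f(x) = 1 - cos(x)   ⇒   f'(x) = sin(x)
  g(x) = e^(x) - 1   ⇒   g'(x) = e^(x)
  lim(x→0) f'(x)/g'(x) = lim(x→0) (sin(x))/(e^(x))
  = 0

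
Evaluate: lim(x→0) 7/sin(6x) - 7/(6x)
This is an ∞-∞ indeterminate form.

Combine fractions or rationalize to convert ∞-∞ to 0/0 form:
  lim(x→0) 7/sin(6x) - 7/(6x) = 0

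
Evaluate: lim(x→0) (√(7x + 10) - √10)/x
This is a standard limit.

Factor or rationalize the expression:
  lim(x→0) (√(7x + 10) - √10)/x = 7·sqrt(10)/20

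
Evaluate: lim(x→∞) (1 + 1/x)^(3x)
This is an exponential indeterminate form.

For exponential indeterminate forms, take the natural log:
  Let L = lim(x→∞) (1 + 1/x)^(3x)
  Then ln(L) = lim(x→∞) [exponent × ln(base)]
  Evaluate using L'Hôpital or standard limits, then exponentiate.
  L = e^(3)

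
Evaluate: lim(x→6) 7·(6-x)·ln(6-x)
This is a 0·∞ indeterminate form.

Rewrite 0·∞ as a quotient (0/0 or ∞/∞ form), then apply L'Hôpital's rule:
  lim(x→6) 7·(6-x)·ln(6-x) = 0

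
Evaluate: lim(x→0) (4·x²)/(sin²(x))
This is a 0/0 indeterminate form.

Apply L'Hôpital's rule: differentiate numerator and denominator separately.
  f(x) = 4·x^2   ⇒   f'(x) = 8·x
  g(x) = sin(x)^2   ⇒   g'(x) = 2·sin(x)·cos(x)
  lim(x→0) f'(x)/g'(x) = lim(x→0) (8·x)/(2·sin(x)·cos(x))
  = 4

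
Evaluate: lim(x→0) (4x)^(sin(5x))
This is an exponential indeterminate form.

For exponential indeterminate forms, take the natural log:
  Let L = lim(x→0) (4x)^(sin(5x))
  Then ln(L) = lim(x→0) [exponent × ln(base)]
  Evaluate using L'Hôpital or standard limits, then exponentiate.
  L = 1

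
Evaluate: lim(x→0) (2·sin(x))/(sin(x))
This is a 0/0 indeterminate form.

Apply L'Hôpital's rule: differentiate numerator and denominator separately.
  f(x) = 2·sin(x)   ⇒   f'(x) = 2·cos(x)
  g(x) = sin(x)   ⇒   g'(x) = cos(x)
  lim(x→0) f'(x)/g'(x) = lim(x→0) (2·cos(x))/(cos(x))
  = 2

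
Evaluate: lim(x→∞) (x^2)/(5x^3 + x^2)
This is an ∞/∞ indeterminate form.

Apply L'Hôpital's rule: differentiate numerator and denominator separately.
  f(x) = x^2   ⇒   f'(x) = 2·x
  g(x) = 5·x^3 + x^2   ⇒   g'(x) = 15·x^2 + 2·x
  lim(x→∞) f'(x)/g'(x) = lim(x→∞) (2·x)/(15·x^2 + 2·x)
  = 0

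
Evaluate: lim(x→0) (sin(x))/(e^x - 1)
This is a 0/0 indeterminate form.

Apply L'Hôpital's rule: differentiate numerator and denominator separately.
  f(x) = sin(x)   ⇒   f'(x) = cos(x)
  g(x) = e^(x) - 1   ⇒   g'(x) = e^(x)
  lim(x→0) f'(x)/g'(x) = lim(x→0) (cos(x))/(e^(x))
  = 1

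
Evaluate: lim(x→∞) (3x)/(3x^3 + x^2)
This is an ∞/∞ indeterminate form.

Apply L'Hôpital's rule: differentiate numerator and denominator separately.
  f(x) = 3·x   ⇒   f'(x) = 3
  g(x) = 3·x^3 + x^2   ⇒   g'(x) = 9·x^2 + 2·x
  lim(x→∞) f'(x)/g'(x) = lim(x→∞) (3)/(9·x^2 + 2·x)
  = 0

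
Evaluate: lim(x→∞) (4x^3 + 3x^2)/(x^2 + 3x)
This is an ∞/∞ indeterminate form.

Apply L'Hôpital's rule: differentiate numerator and denominator separately.
  f(x) = 4·x^3 + 3·x^2   ⇒   f'(x) = 12·x^2 + 6·x
  g(x) = x^2 + 3·x   ⇒   g'(x) = 2·x + 3
  lim(x→∞) f'(x)/g'(x) = lim(x→∞) (12·x^2 + 6·x)/(2·x + 3)
  = ∞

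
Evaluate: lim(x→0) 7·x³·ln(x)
This is a 0·∞ indeterminate form.

Rewrite 0·∞ as a quotient (0/0 or ∞/∞ form), then apply L'Hôpital's rule:
  lim(x→0) 7·x³·ln(x) = 0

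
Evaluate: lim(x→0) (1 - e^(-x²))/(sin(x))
This is a 0/0 indeterminate form.

Apply L'Hôpital's rule: differentiate numerator and denominator separately.
  f(x) = 1 - e^(-x^2)   ⇒   f'(x) = 2·x·e^(-x^2)
  g(x) = sin(x)   ⇒   g'(x) = cos(x)
  lim(x→0) f'(x)/g'(x) = lim(x→0) (2·x·e^(-x^2))/(cos(x))
  = 0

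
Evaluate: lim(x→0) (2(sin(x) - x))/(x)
This is a 0/0 indeterminate form.

Apply L'Hôpital's rule: differentiate numerator and denominator separately.
  f(x) = -2·x + 2·sin(x)   ⇒   f'(x) = 2·cos(x) - 2
  g(x) = x   ⇒   g'(x) = 1
  lim(x→0) f'(x)/g'(x) = lim(x→0) (2·cos(x) - 2)/(1)
  = 0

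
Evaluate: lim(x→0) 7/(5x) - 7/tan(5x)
This is an ∞-∞ indeterminate form.

Combine fractions or rationalize to convert ∞-∞ to 0/0 form:
  lim(x→0) 7/(5x) - 7/tan(5x) = 0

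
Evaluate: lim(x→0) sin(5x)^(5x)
This is an exponential indeterminate form.

For exponential indeterminate forms, take the natural log:
  Let L = lim(x→0) sin(5x)^(5x)
  Then ln(L) = lim(x→0) [exponent × ln(base)]
  Evaluate using L'Hôpital or standard limits, then exponentiate.
  L = 1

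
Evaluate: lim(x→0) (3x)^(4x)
This is an exponential indeterminate form.

For exponential indeterminate forms, take the natural log:
  Let L = lim(x→0) (3x)^(4x)
  Then ln(L) = lim(x→0) [exponent × ln(base)]
  Evaluate using L'Hôpital or standard limits, then exponentiate.
  L = 1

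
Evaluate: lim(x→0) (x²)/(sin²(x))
This is a 0/0 indeterminate form.

Apply L'Hôpital's rule: differentiate numerator and denominator separately.
  f(x) = x^2   ⇒   f'(x) = 2·x
  g(x) = sin(x)^2   ⇒   g'(x) = 2·sin(x)·cos(x)
  lim(x→0) f'(x)/g'(x) = lim(x→0) (2·x)/(2·sin(x)·cos(x))
  = 1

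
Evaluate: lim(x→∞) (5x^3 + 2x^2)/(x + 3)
This is an ∞/∞ indeterminate form.

Apply L'Hôpital's rule: differentiate numerator and denominator separately.
  f(x) = 5·x^3 + 2·x^2   ⇒   f'(x) = 15·x^2 + 4·x
  g(x) = x + 3   ⇒   g'(x) = 1
  lim(x→∞) f'(x)/g'(x) = lim(x→∞) (15·x^2 + 4·x)/(1)
  = ∞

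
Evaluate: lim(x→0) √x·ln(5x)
This is a 0·∞ indeterminate form.

Rewrite 0·∞ as a quotient (0/0 or ∞/∞ form), then apply L'Hôpital's rule:
  lim(x→0) √x·ln(5x) = 0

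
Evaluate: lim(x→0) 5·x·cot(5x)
This is a 0·∞ indeterminate form.

Rewrite 0·∞ as a quotient (0/0 or ∞/∞ form), then apply L'Hôpital's rule:
  lim(x→0) 5·x·cot(5x) = 1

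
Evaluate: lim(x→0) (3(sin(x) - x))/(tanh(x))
This is a 0/0 indeterminate form.

Apply L'Hôpital's rule: differentiate numerator and denominator separately.
  f(x) = -3·x + 3·sin(x)   ⇒   f'(x) = 3·cos(x) - 3
  g(x) = tanh(x)   ⇒   g'(x) = 1 - tanh(x)^2
  lim(x→0) f'(x)/g'(x) = lim(x→0) (3·cos(x) - 3)/(1 - tanh(x)^2)
  = 0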